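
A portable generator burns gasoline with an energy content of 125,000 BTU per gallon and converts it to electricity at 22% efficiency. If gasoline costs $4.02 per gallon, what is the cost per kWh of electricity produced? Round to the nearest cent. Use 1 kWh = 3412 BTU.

$0.50

Electrical output per gallon = 125,000 BTU × 0.22 / 3412 BTU/kWh = 8.06 kWh
Cost per kWh = $4.02 / 8.06 kWh = $0.499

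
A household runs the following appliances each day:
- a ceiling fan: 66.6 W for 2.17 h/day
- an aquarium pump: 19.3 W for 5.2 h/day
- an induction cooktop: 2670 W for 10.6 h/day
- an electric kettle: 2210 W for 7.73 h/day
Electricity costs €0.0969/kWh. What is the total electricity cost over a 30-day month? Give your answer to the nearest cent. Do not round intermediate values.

€132.65

ceiling fan: 66.6 W × 2.17 h × 30 d = 4,336 Wh = 4.336 kWh
aquarium pump: 19.3 W × 5.2 h × 30 d = 3,011 Wh = 3.011 kWh
induction cooktop: 2670 W × 10.6 h × 30 d = 849,060 Wh = 849.1 kWh
electric kettle: 2210 W × 7.73 h × 30 d = 512,499 Wh = 512.5 kWh
Total energy = 4.336 + 3.011 + 849.1 + 512.5 = 1,369 kWh
Cost = 1,369 kWh × €0.0969 = €132.65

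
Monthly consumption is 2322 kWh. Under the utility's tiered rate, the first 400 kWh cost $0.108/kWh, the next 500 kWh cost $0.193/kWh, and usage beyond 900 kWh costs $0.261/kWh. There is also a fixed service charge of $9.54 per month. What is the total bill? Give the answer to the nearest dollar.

$520

First 400 kWh × $0.108 = $43.20
Next 500 kWh × $0.193 = $96.50
Remaining 1422 kWh × $0.261 = $371.14
Energy charge = $510.84; + service $9.54 = $520.38 ≈ $520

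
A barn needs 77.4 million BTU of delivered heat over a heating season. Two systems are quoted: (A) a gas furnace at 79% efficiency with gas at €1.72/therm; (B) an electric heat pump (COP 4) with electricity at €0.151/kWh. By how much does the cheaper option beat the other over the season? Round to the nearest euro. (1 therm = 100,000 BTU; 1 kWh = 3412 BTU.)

€829

Heat load = 77.4 × 10⁶ BTU = 77,400,000 BTU
Gas: input = 77,400,000 / 0.79 = 97,974,684 BTU = 979.7 therm → 979.7 × €1.72 = €1,685.16
Heat pump: 77,400,000 BTU / 3412 = 22,680 kWh heat; / 4 = 5,671 kWh in → × €0.151 = €856.35
Difference = |€1,685.16 − €856.35| = €828.82 ≈ €829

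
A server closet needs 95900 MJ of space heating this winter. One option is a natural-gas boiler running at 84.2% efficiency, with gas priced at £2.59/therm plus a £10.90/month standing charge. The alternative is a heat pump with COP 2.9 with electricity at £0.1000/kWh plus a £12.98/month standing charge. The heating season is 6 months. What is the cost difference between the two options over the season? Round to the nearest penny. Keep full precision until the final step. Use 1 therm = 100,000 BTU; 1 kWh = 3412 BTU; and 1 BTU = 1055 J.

£1864.96

Heat load = 95900 MJ = 95,900,000,000 J / 1055 = 90,900,474 BTU
Gas: input = 90,900,474 / 0.842 = 107,957,808 BTU = 1,080 therm → 1,080 × £2.59 = £2,796.11; + 6 × £10.90 standing = £2,861.51
Heat pump: 90,900,474 BTU / 3412 = 26,640 kWh heat; / 2.9 = 9,187 kWh in → × £0.1000 = £918.67; + 6 × £12.98 standing = £996.55
Difference = |£2,861.51 − £996.55| = £1,864.96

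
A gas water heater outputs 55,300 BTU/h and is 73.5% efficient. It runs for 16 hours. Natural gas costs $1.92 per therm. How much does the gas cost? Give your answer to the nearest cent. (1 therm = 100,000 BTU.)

Heat delivered = 55,300 BTU/h × 16 h = 884,800 BTU
Gas input = 884,800 / 0.735 = 1,203,810 BTU
= 1,203,810 / 100,000 = 12.04 therm
Cost = 12.04 × $1.92/therm = $23.11

$23.11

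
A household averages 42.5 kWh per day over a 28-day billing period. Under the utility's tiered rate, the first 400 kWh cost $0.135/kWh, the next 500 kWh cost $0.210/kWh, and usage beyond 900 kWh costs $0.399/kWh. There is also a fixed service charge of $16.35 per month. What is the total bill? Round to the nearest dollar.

$291

Usage = 42.5 kWh/day × 28 days = 1190 kWh
First 400 kWh × $0.135 = $54.00
Next 500 kWh × $0.210 = $105.00
Remaining 290 kWh × $0.399 = $115.71
Energy charge = $274.71; + service $16.35 = $291.06 ≈ $291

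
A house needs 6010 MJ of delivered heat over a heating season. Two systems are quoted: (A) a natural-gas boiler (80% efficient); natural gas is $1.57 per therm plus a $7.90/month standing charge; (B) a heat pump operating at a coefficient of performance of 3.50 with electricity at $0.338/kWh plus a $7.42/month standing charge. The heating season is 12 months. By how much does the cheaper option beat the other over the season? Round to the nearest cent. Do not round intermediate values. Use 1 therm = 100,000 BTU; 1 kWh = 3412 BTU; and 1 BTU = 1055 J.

$43.68

Heat load = 6010 MJ = 6,010,000,000 J / 1055 = 5,696,682 BTU
Gas: input = 5,696,682 / 0.80 = 7,120,853 BTU = 71.21 therm → 71.21 × $1.57 = $111.80; + 12 × $7.90 standing = $206.60
Heat pump: 5,696,682 BTU / 3412 = 1,670 kWh heat; / 3.50 = 477 kWh in → × $0.338 = $161.24; + 12 × $7.42 standing = $250.28
Difference = |$206.60 − $250.28| = $43.68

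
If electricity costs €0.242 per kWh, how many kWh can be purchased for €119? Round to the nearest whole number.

492 kWh

€119 / €0.242 per kWh = 491.7 kWh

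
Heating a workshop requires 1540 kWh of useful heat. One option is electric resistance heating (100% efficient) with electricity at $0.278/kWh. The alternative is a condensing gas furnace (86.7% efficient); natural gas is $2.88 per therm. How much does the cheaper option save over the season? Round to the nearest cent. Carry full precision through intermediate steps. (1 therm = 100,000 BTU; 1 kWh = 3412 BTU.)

Heat load = 1540 kWh × 3412 = 5,254,480 BTU
Gas: input = 5,254,480 / 0.867 = 6,060,531 BTU = 60.61 therm → 60.61 × $2.88 = $174.54
Electric: 5,254,480 BTU / 3412 = 1,540 kWh → × $0.278 = $428.12
Difference = |$174.54 − $428.12| = $253.58

$253.58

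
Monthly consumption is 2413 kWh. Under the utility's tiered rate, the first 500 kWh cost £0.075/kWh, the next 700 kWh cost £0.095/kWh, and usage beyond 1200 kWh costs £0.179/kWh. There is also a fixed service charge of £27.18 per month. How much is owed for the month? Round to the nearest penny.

First 500 kWh × £0.075 = £37.50
Next 700 kWh × £0.095 = £66.50
Remaining 1213 kWh × £0.179 = £217.13
Energy charge = £321.13; + service £27.18 = £348.31

£348.31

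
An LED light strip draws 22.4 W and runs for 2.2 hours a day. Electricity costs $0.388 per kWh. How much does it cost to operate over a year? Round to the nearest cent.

Energy = 22.4 W × 2.2 h/day × 365 days = 17,987 Wh = 17.99 kWh
Cost = 17.99 kWh × $0.388/kWh = $6.98

$6.98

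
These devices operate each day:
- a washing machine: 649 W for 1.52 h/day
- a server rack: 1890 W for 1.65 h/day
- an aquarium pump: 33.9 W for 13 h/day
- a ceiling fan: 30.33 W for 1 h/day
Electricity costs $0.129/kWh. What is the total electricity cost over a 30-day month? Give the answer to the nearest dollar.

$18

washing machine: 649 W × 1.52 h × 30 d = 29,594 Wh = 29.59 kWh
server rack: 1890 W × 1.65 h × 30 d = 93,555 Wh = 93.56 kWh
aquarium pump: 33.9 W × 13 h × 30 d = 13,221 Wh = 13.22 kWh
ceiling fan: 30.33 W × 1 h × 30 d = 910 Wh = 0.9099 kWh
Total energy = 29.59 + 93.56 + 13.22 + 0.9099 = 137.3 kWh
Cost = 137.3 kWh × $0.129 = $17.71 ≈ $18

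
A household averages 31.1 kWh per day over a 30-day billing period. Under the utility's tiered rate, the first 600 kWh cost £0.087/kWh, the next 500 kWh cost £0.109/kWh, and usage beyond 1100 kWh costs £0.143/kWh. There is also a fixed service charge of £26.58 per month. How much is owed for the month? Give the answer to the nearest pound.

Usage = 31.1 kWh/day × 30 days = 933 kWh
First 600 kWh × £0.087 = £52.20
Next 333 kWh × £0.109 = £36.30
Remaining tier: 0 kWh (not reached)
Energy charge = £88.50; + service £26.58 = £115.08 ≈ £115

£115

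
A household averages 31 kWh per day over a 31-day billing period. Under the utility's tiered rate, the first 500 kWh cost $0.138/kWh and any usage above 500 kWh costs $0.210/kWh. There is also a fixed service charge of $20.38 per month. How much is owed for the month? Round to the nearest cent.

$186.19

Usage = 31 kWh/day × 31 days = 961 kWh
First 500 kWh × $0.138 = $69.00
Remaining 461 kWh × $0.210 = $96.81
Energy charge = $165.81; + service $20.38 = $186.19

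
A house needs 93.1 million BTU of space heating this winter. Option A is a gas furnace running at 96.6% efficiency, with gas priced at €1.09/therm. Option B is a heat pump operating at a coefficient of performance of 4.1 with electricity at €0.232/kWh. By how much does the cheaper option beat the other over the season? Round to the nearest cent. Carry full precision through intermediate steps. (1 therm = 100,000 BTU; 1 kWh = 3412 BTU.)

€493.48

Heat load = 93.1 × 10⁶ BTU = 93,100,000 BTU
Gas: input = 93,100,000 / 0.966 = 96,376,812 BTU = 963.8 therm → 963.8 × €1.09 = €1,050.51
Heat pump: 93,100,000 BTU / 3412 = 27,290 kWh heat; / 4.1 = 6,655 kWh in → × €0.232 = €1,543.99
Difference = |€1,050.51 − €1,543.99| = €493.48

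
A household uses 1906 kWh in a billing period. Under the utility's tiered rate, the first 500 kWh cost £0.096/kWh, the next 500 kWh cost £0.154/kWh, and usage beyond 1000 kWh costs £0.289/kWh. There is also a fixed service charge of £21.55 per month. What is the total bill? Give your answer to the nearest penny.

First 500 kWh × £0.096 = £48.00
Next 500 kWh × £0.154 = £77.00
Remaining 906 kWh × £0.289 = £261.83
Energy charge = £386.83; + service £21.55 = £408.38

£408.38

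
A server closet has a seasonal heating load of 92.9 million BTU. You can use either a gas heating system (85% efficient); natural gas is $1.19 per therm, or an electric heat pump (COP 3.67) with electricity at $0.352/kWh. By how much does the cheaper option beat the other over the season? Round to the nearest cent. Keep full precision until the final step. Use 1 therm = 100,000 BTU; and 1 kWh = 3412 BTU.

Heat load = 92.9 × 10⁶ BTU = 92,900,000 BTU
Gas: input = 92,900,000 / 0.85 = 109,294,118 BTU = 1,093 therm → 1,093 × $1.19 = $1,300.60
Heat pump: 92,900,000 BTU / 3412 = 27,230 kWh heat; / 3.67 = 7,419 kWh in → × $0.352 = $2,611.46
Difference = |$1,300.60 − $2,611.46| = $1,310.86

$1310.86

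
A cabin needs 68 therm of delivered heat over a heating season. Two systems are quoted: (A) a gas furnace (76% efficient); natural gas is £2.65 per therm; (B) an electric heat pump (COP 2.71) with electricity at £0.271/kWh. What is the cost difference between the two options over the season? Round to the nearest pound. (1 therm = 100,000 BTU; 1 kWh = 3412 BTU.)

£38

Heat load = 68 therm × 100,000 = 6,800,000 BTU
Gas: input = 6,800,000 / 0.76 = 8,947,368 BTU = 89.47 therm → 89.47 × £2.65 = £237.11
Heat pump: 6,800,000 BTU / 3412 = 1,993 kWh heat; / 2.71 = 735.4 kWh in → × £0.271 = £199.30
Difference = |£237.11 − £199.30| = £37.81 ≈ £38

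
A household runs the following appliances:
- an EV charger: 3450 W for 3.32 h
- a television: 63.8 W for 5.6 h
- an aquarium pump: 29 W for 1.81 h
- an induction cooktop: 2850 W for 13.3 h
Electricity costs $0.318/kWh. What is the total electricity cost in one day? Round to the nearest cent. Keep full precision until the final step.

EV charger: 3450 W × 3.32 h = 11,454 Wh = 11.45 kWh
television: 63.8 W × 5.6 h = 357 Wh = 0.3573 kWh
aquarium pump: 29 W × 1.81 h = 52 Wh = 0.05249 kWh
induction cooktop: 2850 W × 13.3 h = 37,905 Wh = 37.91 kWh
Total energy = 11.45 + 0.3573 + 0.05249 + 37.91 = 49.77 kWh
Cost = 49.77 kWh × $0.318 = $15.83

$15.83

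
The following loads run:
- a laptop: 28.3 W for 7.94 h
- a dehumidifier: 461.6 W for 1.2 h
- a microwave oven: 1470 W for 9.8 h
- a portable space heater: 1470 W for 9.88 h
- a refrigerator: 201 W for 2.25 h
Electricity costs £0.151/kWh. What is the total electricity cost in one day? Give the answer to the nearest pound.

£5

laptop: 28.3 W × 7.94 h = 225 Wh = 0.2247 kWh
dehumidifier: 461.6 W × 1.2 h = 554 Wh = 0.5539 kWh
microwave oven: 1470 W × 9.8 h = 14,406 Wh = 14.41 kWh
portable space heater: 1470 W × 9.88 h = 14,524 Wh = 14.52 kWh
refrigerator: 201 W × 2.25 h = 452 Wh = 0.4522 kWh
Total energy = 0.2247 + 0.5539 + 14.41 + 14.52 + 0.4522 = 30.16 kWh
Cost = 30.16 kWh × £0.151 = £4.55 ≈ £5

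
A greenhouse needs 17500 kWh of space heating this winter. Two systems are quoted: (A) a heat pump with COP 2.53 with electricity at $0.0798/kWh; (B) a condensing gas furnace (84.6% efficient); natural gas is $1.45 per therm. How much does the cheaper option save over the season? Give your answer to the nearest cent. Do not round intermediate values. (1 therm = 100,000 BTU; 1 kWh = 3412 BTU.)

Heat load = 17500 kWh × 3412 = 59,710,000 BTU
Gas: input = 59,710,000 / 0.846 = 70,579,196 BTU = 705.8 therm → 705.8 × $1.45 = $1,023.40
Heat pump: 59,710,000 BTU / 3412 = 17,500 kWh heat; / 2.53 = 6,917 kWh in → × $0.0798 = $551.98
Difference = |$1,023.40 − $551.98| = $471.42

$471.42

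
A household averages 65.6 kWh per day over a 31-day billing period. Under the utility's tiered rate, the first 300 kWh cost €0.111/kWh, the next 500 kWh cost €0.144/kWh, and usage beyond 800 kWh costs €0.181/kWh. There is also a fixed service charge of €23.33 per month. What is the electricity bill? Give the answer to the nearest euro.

€352

Usage = 65.6 kWh/day × 31 days = 2033.6 kWh
First 300 kWh × €0.111 = €33.30
Next 500 kWh × €0.144 = €72.00
Remaining 1233.6 kWh × €0.181 = €223.28
Energy charge = €328.58; + service €23.33 = €351.91 ≈ €352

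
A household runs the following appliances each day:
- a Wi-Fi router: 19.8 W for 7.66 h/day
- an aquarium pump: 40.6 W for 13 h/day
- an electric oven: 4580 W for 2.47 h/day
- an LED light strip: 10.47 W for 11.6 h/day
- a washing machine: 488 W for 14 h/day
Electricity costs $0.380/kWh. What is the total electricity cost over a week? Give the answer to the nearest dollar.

$50

Wi-Fi router: 19.8 W × 7.66 h × 7 d = 1,062 Wh = 1.062 kWh
aquarium pump: 40.6 W × 13 h × 7 d = 3,695 Wh = 3.695 kWh
electric oven: 4580 W × 2.47 h × 7 d = 79,188 Wh = 79.19 kWh
LED light strip: 10.47 W × 11.6 h × 7 d = 850 Wh = 0.8502 kWh
washing machine: 488 W × 14 h × 7 d = 47,824 Wh = 47.82 kWh
Total energy = 1.062 + 3.695 + 79.19 + 0.8502 + 47.82 = 132.6 kWh
Cost = 132.6 kWh × $0.380 = $50.40 ≈ $50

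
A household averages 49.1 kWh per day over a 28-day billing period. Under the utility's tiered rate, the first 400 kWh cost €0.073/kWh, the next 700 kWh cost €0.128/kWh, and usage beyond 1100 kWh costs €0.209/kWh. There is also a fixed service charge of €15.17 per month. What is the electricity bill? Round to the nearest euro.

€191

Usage = 49.1 kWh/day × 28 days = 1374.8 kWh
First 400 kWh × €0.073 = €29.20
Next 700 kWh × €0.128 = €89.60
Remaining 274.8 kWh × €0.209 = €57.43
Energy charge = €176.23; + service €15.17 = €191.40 ≈ €191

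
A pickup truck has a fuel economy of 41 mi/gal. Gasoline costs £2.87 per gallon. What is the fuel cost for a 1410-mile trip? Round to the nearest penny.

Fuel = 1410 mi / 41 mpg = 34.39 gal
Cost = 34.39 gal × £2.87/gal = £98.70

£98.70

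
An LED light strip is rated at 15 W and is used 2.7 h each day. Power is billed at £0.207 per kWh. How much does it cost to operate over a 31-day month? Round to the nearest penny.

£0.26

Energy = 15 W × 2.7 h/day × 31 days = 1,256 Wh = 1.256 kWh
Cost = 1.256 kWh × £0.207/kWh = £0.26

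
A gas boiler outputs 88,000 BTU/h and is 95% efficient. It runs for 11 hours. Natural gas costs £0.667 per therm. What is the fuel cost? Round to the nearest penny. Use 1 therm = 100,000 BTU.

£6.80

Heat delivered = 88,000 BTU/h × 11 h = 968,000 BTU
Gas input = 968,000 / 0.95 = 1,018,947 BTU
= 1,018,947 / 100,000 = 10.19 therm
Cost = 10.19 × £0.667/therm = £6.80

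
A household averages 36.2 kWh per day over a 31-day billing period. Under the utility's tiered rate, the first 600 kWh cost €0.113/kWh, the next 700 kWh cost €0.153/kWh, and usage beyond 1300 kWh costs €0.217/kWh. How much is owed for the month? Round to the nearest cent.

Usage = 36.2 kWh/day × 31 days = 1122.2 kWh
First 600 kWh × €0.113 = €67.80
Next 522.2 kWh × €0.153 = €79.90
Remaining tier: 0 kWh (not reached)
Total = €147.70

€147.70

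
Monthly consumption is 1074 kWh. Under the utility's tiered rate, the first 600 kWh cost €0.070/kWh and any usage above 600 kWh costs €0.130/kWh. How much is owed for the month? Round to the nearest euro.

€104

First 600 kWh × €0.070 = €42.00
Remaining 474 kWh × €0.130 = €61.62
Total = €103.62 ≈ €104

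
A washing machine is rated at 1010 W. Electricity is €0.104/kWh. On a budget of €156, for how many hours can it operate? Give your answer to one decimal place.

1485.1 h

Energy budget = €156 / €0.104 per kWh = 1,500 kWh = 1,500,000 Wh
Runtime = 1,500,000 Wh / 1010 W = 1,485 h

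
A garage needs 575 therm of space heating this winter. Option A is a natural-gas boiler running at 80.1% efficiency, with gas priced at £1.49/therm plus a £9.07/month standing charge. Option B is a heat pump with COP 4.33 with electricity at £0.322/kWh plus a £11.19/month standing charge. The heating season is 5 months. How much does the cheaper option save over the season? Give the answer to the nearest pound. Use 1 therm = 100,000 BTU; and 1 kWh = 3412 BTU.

£194

Heat load = 575 therm × 100,000 = 57,500,000 BTU
Gas: input = 57,500,000 / 0.801 = 71,785,268 BTU = 717.9 therm → 717.9 × £1.49 = £1,069.60; + 5 × £9.07 standing = £1,114.95
Heat pump: 57,500,000 BTU / 3412 = 16,850 kWh heat; / 4.33 = 3,892 kWh in → × £0.322 = £1,253.22; + 5 × £11.19 standing = £1,309.17
Difference = |£1,114.95 − £1,309.17| = £194.22 ≈ £194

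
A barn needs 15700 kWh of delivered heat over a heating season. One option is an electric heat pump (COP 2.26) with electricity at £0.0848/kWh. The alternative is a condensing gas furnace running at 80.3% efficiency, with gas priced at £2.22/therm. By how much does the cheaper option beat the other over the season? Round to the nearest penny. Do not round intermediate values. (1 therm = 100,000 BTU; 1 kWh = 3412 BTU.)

£891.87

Heat load = 15700 kWh × 3412 = 53,568,400 BTU
Gas: input = 53,568,400 / 0.803 = 66,710,336 BTU = 667.1 therm → 667.1 × £2.22 = £1,480.97
Heat pump: 53,568,400 BTU / 3412 = 15,700 kWh heat; / 2.26 = 6,947 kWh in → × £0.0848 = £589.10
Difference = |£1,480.97 − £589.10| = £891.87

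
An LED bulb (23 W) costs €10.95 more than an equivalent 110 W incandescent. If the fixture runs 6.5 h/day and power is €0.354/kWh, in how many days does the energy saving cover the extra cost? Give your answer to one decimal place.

Power saved = 110 − 23 = 87 W
Daily energy saved = 87 W × 6.5 h = 565.5 Wh = 0.5655 kWh
Daily savings = 0.5655 × €0.354 = €0.2002
Payback = €10.95 / €0.2002 per day = 54.7 days

54.7 days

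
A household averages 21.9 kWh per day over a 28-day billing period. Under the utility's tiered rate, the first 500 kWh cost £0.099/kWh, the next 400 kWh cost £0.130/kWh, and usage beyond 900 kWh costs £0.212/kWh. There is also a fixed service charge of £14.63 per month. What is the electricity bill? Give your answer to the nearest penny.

Usage = 21.9 kWh/day × 28 days = 613.2 kWh
First 500 kWh × £0.099 = £49.50
Next 113.2 kWh × £0.130 = £14.72
Remaining tier: 0 kWh (not reached)
Energy charge = £64.22; + service £14.63 = £78.85

£78.85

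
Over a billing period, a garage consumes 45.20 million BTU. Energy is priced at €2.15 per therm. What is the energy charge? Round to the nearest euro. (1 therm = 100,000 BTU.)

45.20 million BTU × (10 therm/million BTU) = 452 therm
Cost = 452 therm × €2.15/therm = €971.80 ≈ €972

€972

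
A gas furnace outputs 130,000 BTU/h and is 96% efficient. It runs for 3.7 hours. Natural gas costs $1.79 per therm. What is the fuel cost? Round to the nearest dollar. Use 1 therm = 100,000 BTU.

$9

Heat delivered = 130,000 BTU/h × 3.7 h = 481,000 BTU
Gas input = 481,000 / 0.96 = 501,042 BTU
= 501,042 / 100,000 = 5.01 therm
Cost = 5.01 × $1.79/therm = $8.97 ≈ $9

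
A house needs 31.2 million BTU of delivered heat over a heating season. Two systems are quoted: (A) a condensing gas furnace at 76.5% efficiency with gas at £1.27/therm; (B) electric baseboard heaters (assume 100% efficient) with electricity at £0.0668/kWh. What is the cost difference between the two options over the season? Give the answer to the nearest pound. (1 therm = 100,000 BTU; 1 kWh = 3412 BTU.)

£93

Heat load = 31.2 × 10⁶ BTU = 31,200,000 BTU
Gas: input = 31,200,000 / 0.765 = 40,784,314 BTU = 407.8 therm → 407.8 × £1.27 = £517.96
Electric: 31,200,000 BTU / 3412 = 9,144 kWh → × £0.0668 = £610.83
Difference = |£517.96 − £610.83| = £92.87 ≈ £93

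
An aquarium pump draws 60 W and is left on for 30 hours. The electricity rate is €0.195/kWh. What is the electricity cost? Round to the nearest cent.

€0.35

Energy = 60 W × 30 h = 1,800 Wh = 1.8 kWh
Cost = 1.8 kWh × €0.195/kWh = €0.35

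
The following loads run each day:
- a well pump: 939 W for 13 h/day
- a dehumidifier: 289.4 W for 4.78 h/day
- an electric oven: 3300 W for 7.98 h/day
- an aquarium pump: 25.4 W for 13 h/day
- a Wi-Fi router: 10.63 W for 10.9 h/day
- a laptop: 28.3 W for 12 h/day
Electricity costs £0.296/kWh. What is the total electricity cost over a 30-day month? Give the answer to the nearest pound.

£362

well pump: 939 W × 13 h × 30 d = 366,210 Wh = 366.2 kWh
dehumidifier: 289.4 W × 4.78 h × 30 d = 41,500 Wh = 41.5 kWh
electric oven: 3300 W × 7.98 h × 30 d = 790,020 Wh = 790 kWh
aquarium pump: 25.4 W × 13 h × 30 d = 9,906 Wh = 9.906 kWh
Wi-Fi router: 10.63 W × 10.9 h × 30 d = 3,476 Wh = 3.476 kWh
laptop: 28.3 W × 12 h × 30 d = 10,188 Wh = 10.19 kWh
Total energy = 366.2 + 41.5 + 790 + 9.906 + 3.476 + 10.19 = 1,221 kWh
Cost = 1,221 kWh × £0.296 = £361.50 ≈ £362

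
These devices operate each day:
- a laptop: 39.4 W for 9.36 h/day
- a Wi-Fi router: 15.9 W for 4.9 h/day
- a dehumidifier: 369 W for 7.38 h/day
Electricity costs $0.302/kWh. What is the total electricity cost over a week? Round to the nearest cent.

laptop: 39.4 W × 9.36 h × 7 d = 2,581 Wh = 2.581 kWh
Wi-Fi router: 15.9 W × 4.9 h × 7 d = 545 Wh = 0.5454 kWh
dehumidifier: 369 W × 7.38 h × 7 d = 19,063 Wh = 19.06 kWh
Total energy = 2.581 + 0.5454 + 19.06 = 22.19 kWh
Cost = 22.19 kWh × $0.302 = $6.70

$6.70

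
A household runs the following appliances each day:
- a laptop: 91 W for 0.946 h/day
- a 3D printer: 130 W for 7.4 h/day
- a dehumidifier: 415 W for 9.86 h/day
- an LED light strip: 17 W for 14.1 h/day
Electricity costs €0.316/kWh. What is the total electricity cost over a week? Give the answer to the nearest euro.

€12

laptop: 91 W × 0.946 h × 7 d = 603 Wh = 0.6026 kWh
3D printer: 130 W × 7.4 h × 7 d = 6,734 Wh = 6.734 kWh
dehumidifier: 415 W × 9.86 h × 7 d = 28,643 Wh = 28.64 kWh
LED light strip: 17 W × 14.1 h × 7 d = 1,678 Wh = 1.678 kWh
Total energy = 0.6026 + 6.734 + 28.64 + 1.678 = 37.66 kWh
Cost = 37.66 kWh × €0.316 = €11.90 ≈ €12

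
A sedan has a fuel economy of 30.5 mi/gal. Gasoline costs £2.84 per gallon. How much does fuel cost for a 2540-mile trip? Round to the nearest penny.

£236.51

Fuel = 2540 mi / 30.5 mpg = 83.28 gal
Cost = 83.28 gal × £2.84/gal = £236.51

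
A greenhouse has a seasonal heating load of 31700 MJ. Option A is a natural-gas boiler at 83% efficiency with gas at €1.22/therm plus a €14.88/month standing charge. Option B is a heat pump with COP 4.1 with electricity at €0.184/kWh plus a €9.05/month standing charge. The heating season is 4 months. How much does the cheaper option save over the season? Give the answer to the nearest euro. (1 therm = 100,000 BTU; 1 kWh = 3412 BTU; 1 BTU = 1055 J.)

Heat load = 31700 MJ = 31,700,000,000 J / 1055 = 30,047,393 BTU
Gas: input = 30,047,393 / 0.83 = 36,201,679 BTU = 362 therm → 362 × €1.22 = €441.66; + 4 × €14.88 standing = €501.18
Heat pump: 30,047,393 BTU / 3412 = 8,806 kWh heat; / 4.1 = 2,148 kWh in → × €0.184 = €395.21; + 4 × €9.05 standing = €431.41
Difference = |€501.18 − €431.41| = €69.77 ≈ €70

€70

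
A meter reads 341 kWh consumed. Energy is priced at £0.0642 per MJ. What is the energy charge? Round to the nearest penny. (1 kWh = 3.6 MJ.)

341 kWh × (3.6 MJ/kWh) = 1,228 MJ
Cost = 1,228 MJ × £0.0642/MJ = £78.81

£78.81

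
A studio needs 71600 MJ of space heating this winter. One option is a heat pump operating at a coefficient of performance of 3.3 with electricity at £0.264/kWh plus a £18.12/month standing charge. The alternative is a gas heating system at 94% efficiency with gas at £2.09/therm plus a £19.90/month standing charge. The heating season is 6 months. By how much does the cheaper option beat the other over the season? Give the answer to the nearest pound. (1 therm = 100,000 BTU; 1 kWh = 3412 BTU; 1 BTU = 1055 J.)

£72

Heat load = 71600 MJ = 71,600,000,000 J / 1055 = 67,867,299 BTU
Gas: input = 67,867,299 / 0.94 = 72,199,254 BTU = 722 therm → 722 × £2.09 = £1,508.96; + 6 × £19.90 standing = £1,628.36
Heat pump: 67,867,299 BTU / 3412 = 19,890 kWh heat; / 3.3 = 6,028 kWh in → × £0.264 = £1,591.26; + 6 × £18.12 standing = £1,699.98
Difference = |£1,628.36 − £1,699.98| = £71.62 ≈ £72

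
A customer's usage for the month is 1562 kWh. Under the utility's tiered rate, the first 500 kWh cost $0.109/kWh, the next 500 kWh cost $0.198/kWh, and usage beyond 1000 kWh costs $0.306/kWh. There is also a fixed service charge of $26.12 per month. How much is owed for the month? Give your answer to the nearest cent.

$351.59

First 500 kWh × $0.109 = $54.50
Next 500 kWh × $0.198 = $99.00
Remaining 562 kWh × $0.306 = $171.97
Energy charge = $325.47; + service $26.12 = $351.59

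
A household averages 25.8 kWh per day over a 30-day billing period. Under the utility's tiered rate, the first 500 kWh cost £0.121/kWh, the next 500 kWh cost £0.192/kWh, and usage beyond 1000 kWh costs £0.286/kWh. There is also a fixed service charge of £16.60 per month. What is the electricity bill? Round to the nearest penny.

£129.71

Usage = 25.8 kWh/day × 30 days = 774 kWh
First 500 kWh × £0.121 = £60.50
Next 274 kWh × £0.192 = £52.61
Remaining tier: 0 kWh (not reached)
Energy charge = £113.11; + service £16.60 = £129.71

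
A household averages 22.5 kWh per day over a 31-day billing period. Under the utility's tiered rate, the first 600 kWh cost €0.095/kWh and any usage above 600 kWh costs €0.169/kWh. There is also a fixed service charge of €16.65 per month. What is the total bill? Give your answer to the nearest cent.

€90.13

Usage = 22.5 kWh/day × 31 days = 697.5 kWh
First 600 kWh × €0.095 = €57.00
Remaining 97.5 kWh × €0.169 = €16.48
Energy charge = €73.48; + service €16.65 = €90.13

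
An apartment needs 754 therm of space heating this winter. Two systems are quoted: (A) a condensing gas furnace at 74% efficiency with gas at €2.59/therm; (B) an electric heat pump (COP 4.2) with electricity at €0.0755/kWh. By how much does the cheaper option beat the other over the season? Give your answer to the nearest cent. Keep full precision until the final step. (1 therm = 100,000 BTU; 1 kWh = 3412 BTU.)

Heat load = 754 therm × 100,000 = 75,400,000 BTU
Gas: input = 75,400,000 / 0.74 = 101,891,892 BTU = 1,019 therm → 1,019 × €2.59 = €2,639.00
Heat pump: 75,400,000 BTU / 3412 = 22,100 kWh heat; / 4.2 = 5,262 kWh in → × €0.0755 = €397.25
Difference = |€2,639.00 − €397.25| = €2,241.75

€2241.75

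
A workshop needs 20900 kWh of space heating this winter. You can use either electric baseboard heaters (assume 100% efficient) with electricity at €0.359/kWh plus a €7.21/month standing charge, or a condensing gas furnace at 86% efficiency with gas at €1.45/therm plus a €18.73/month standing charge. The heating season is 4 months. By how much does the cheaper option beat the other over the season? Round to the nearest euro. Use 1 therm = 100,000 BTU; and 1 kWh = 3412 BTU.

Heat load = 20900 kWh × 3412 = 71,310,800 BTU
Gas: input = 71,310,800 / 0.86 = 82,919,535 BTU = 829.2 therm → 829.2 × €1.45 = €1,202.33; + 4 × €18.73 standing = €1,277.25
Electric: 71,310,800 BTU / 3412 = 20,900 kWh → × €0.359 = €7,503.10; + 4 × €7.21 standing = €7,531.94
Difference = |€1,277.25 − €7,531.94| = €6,254.69 ≈ €6255

€6255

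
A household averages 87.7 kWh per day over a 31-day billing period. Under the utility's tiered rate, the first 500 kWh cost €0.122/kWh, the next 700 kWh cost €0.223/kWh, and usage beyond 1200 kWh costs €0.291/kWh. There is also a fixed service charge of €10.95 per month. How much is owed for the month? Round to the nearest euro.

€670

Usage = 87.7 kWh/day × 31 days = 2718.7 kWh
First 500 kWh × €0.122 = €61.00
Next 700 kWh × €0.223 = €156.10
Remaining 1518.7 kWh × €0.291 = €441.94
Energy charge = €659.04; + service €10.95 = €669.99 ≈ €670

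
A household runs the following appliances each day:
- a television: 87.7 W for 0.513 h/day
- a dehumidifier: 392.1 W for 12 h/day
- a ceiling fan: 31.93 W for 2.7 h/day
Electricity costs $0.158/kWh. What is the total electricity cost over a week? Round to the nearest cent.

$5.35

television: 87.7 W × 0.513 h × 7 d = 315 Wh = 0.3149 kWh
dehumidifier: 392.1 W × 12 h × 7 d = 32,936 Wh = 32.94 kWh
ceiling fan: 31.93 W × 2.7 h × 7 d = 603 Wh = 0.6035 kWh
Total energy = 0.3149 + 32.94 + 0.6035 = 33.85 kWh
Cost = 33.85 kWh × $0.158 = $5.35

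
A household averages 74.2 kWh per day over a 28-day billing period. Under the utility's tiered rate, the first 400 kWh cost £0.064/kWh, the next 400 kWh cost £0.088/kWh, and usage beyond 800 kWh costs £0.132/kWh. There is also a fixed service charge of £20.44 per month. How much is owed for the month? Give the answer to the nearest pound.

£250

Usage = 74.2 kWh/day × 28 days = 2077.6 kWh
First 400 kWh × £0.064 = £25.60
Next 400 kWh × £0.088 = £35.20
Remaining 1277.6 kWh × £0.132 = £168.64
Energy charge = £229.44; + service £20.44 = £249.88 ≈ £250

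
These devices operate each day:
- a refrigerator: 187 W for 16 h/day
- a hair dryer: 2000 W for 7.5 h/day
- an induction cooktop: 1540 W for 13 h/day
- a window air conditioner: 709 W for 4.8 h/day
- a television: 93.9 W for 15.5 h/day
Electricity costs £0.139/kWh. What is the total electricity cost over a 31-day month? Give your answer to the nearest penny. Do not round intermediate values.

refrigerator: 187 W × 16 h × 31 d = 92,752 Wh = 92.75 kWh
hair dryer: 2000 W × 7.5 h × 31 d = 465,000 Wh = 465 kWh
induction cooktop: 1540 W × 13 h × 31 d = 620,620 Wh = 620.6 kWh
window air conditioner: 709 W × 4.8 h × 31 d = 105,499 Wh = 105.5 kWh
television: 93.9 W × 15.5 h × 31 d = 45,119 Wh = 45.12 kWh
Total energy = 92.75 + 465 + 620.6 + 105.5 + 45.12 = 1,329 kWh
Cost = 1,329 kWh × £0.139 = £184.73

£184.73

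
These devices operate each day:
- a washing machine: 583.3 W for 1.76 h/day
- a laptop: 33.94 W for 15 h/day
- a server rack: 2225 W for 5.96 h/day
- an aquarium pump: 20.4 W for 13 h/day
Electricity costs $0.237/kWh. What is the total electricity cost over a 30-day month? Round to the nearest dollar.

washing machine: 583.3 W × 1.76 h × 30 d = 30,798 Wh = 30.8 kWh
laptop: 33.94 W × 15 h × 30 d = 15,273 Wh = 15.27 kWh
server rack: 2225 W × 5.96 h × 30 d = 397,830 Wh = 397.8 kWh
aquarium pump: 20.4 W × 13 h × 30 d = 7,956 Wh = 7.956 kWh
Total energy = 30.8 + 15.27 + 397.8 + 7.956 = 451.9 kWh
Cost = 451.9 kWh × $0.237 = $107.09 ≈ $107

$107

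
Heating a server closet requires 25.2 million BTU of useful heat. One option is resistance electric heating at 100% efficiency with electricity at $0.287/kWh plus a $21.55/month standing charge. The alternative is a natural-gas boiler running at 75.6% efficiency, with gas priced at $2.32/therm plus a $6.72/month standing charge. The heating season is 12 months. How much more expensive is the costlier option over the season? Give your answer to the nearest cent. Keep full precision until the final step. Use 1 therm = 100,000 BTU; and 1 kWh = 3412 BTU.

Heat load = 25.2 × 10⁶ BTU = 25,200,000 BTU
Gas: input = 25,200,000 / 0.756 = 33,333,333 BTU = 333.3 therm → 333.3 × $2.32 = $773.33; + 12 × $6.72 standing = $853.97
Electric: 25,200,000 BTU / 3412 = 7,386 kWh → × $0.287 = $2,119.70; + 12 × $21.55 standing = $2,378.30
Difference = |$853.97 − $2,378.30| = $1,524.32

$1524.32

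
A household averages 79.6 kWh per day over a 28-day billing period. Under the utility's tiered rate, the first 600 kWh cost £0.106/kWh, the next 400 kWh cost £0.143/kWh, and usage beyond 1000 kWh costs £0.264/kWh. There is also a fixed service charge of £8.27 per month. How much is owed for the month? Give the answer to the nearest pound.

£453

Usage = 79.6 kWh/day × 28 days = 2228.8 kWh
First 600 kWh × £0.106 = £63.60
Next 400 kWh × £0.143 = £57.20
Remaining 1228.8 kWh × £0.264 = £324.40
Energy charge = £445.20; + service £8.27 = £453.47 ≈ £453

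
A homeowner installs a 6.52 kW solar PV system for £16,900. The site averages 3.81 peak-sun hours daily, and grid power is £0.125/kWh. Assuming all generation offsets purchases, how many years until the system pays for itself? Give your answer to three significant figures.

14.9 years

Daily generation = 6.52 kW × 3.81 h = 24.84 kWh
Annual generation = 24.84 × 365 = 9067 kWh
Annual savings = 9067 × £0.125 = £1,133.38
Payback = £16,900 / £1,133.38 = 14.9 years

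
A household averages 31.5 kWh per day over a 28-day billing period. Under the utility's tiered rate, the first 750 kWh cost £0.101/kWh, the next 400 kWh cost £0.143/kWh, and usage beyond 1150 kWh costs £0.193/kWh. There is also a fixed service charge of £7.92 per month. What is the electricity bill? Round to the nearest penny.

£102.55

Usage = 31.5 kWh/day × 28 days = 882 kWh
First 750 kWh × £0.101 = £75.75
Next 132 kWh × £0.143 = £18.88
Remaining tier: 0 kWh (not reached)
Energy charge = £94.63; + service £7.92 = £102.55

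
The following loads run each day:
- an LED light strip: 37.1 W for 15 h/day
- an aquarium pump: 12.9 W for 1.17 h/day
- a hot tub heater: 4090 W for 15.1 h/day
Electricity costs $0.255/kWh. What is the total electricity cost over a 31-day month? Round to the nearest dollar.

LED light strip: 37.1 W × 15 h × 31 d = 17,252 Wh = 17.25 kWh
aquarium pump: 12.9 W × 1.17 h × 31 d = 468 Wh = 0.4679 kWh
hot tub heater: 4090 W × 15.1 h × 31 d = 1,914,529 Wh = 1,915 kWh
Total energy = 17.25 + 0.4679 + 1,915 = 1,932 kWh
Cost = 1,932 kWh × $0.255 = $492.72 ≈ $493

$493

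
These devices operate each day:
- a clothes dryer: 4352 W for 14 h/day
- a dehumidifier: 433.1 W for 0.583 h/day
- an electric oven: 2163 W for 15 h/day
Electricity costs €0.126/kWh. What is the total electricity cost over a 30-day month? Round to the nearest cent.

€353.90

clothes dryer: 4352 W × 14 h × 30 d = 1,827,840 Wh = 1,828 kWh
dehumidifier: 433.1 W × 0.583 h × 30 d = 7,575 Wh = 7.575 kWh
electric oven: 2163 W × 15 h × 30 d = 973,350 Wh = 973.4 kWh
Total energy = 1,828 + 7.575 + 973.4 = 2,809 kWh
Cost = 2,809 kWh × €0.126 = €353.90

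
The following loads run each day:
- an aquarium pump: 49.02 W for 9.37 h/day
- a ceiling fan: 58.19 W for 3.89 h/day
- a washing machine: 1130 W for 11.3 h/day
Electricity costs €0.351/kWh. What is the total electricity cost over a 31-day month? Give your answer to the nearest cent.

aquarium pump: 49.02 W × 9.37 h × 31 d = 14,239 Wh = 14.24 kWh
ceiling fan: 58.19 W × 3.89 h × 31 d = 7,017 Wh = 7.017 kWh
washing machine: 1130 W × 11.3 h × 31 d = 395,839 Wh = 395.8 kWh
Total energy = 14.24 + 7.017 + 395.8 = 417.1 kWh
Cost = 417.1 kWh × €0.351 = €146.40

€146.40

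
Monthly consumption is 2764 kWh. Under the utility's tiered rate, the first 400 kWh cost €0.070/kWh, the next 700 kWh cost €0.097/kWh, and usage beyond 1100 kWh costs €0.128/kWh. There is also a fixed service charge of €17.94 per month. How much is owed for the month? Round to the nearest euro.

First 400 kWh × €0.070 = €28.00
Next 700 kWh × €0.097 = €67.90
Remaining 1664 kWh × €0.128 = €212.99
Energy charge = €308.89; + service €17.94 = €326.83 ≈ €327

€327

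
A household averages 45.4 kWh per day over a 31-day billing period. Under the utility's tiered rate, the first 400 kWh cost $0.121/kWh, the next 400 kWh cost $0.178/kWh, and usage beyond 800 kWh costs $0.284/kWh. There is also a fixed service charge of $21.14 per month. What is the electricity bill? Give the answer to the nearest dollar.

Usage = 45.4 kWh/day × 31 days = 1407.4 kWh
First 400 kWh × $0.121 = $48.40
Next 400 kWh × $0.178 = $71.20
Remaining 607.4 kWh × $0.284 = $172.50
Energy charge = $292.10; + service $21.14 = $313.24 ≈ $313

$313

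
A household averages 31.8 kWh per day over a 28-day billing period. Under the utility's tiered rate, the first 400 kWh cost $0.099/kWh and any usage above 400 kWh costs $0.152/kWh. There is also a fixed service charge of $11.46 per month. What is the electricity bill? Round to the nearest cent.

$125.60

Usage = 31.8 kWh/day × 28 days = 890.4 kWh
First 400 kWh × $0.099 = $39.60
Remaining 490.4 kWh × $0.152 = $74.54
Energy charge = $114.14; + service $11.46 = $125.60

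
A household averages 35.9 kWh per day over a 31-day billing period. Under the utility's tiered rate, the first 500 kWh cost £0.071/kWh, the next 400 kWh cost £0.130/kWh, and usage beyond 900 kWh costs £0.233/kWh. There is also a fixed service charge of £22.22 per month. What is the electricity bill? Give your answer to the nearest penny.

Usage = 35.9 kWh/day × 31 days = 1112.9 kWh
First 500 kWh × £0.071 = £35.50
Next 400 kWh × £0.130 = £52.00
Remaining 212.9 kWh × £0.233 = £49.61
Energy charge = £137.11; + service £22.22 = £159.33

£159.33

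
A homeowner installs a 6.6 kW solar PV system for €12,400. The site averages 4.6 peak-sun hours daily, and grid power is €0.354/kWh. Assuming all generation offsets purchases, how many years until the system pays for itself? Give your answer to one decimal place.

Daily generation = 6.6 kW × 4.6 h = 30.36 kWh
Annual generation = 30.36 × 365 = 11081 kWh
Annual savings = 11081 × €0.354 = €3,922.82
Payback = €12,400 / €3,922.82 = 3.16 years

3.2 years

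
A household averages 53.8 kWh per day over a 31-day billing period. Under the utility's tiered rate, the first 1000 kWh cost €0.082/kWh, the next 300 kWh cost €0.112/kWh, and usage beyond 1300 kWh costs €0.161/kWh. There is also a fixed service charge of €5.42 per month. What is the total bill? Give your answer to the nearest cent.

€180.24

Usage = 53.8 kWh/day × 31 days = 1667.8 kWh
First 1000 kWh × €0.082 = €82.00
Next 300 kWh × €0.112 = €33.60
Remaining 367.8 kWh × €0.161 = €59.22
Energy charge = €174.82; + service €5.42 = €180.24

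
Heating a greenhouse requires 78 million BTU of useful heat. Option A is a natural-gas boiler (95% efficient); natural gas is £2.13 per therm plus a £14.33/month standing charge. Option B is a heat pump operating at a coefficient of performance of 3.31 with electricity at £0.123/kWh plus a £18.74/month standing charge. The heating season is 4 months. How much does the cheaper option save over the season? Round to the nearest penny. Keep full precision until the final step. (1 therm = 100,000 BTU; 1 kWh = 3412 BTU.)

Heat load = 78 × 10⁶ BTU = 78,000,000 BTU
Gas: input = 78,000,000 / 0.95 = 82,105,263 BTU = 821.1 therm → 821.1 × £2.13 = £1,748.84; + 4 × £14.33 standing = £1,806.16
Heat pump: 78,000,000 BTU / 3412 = 22,860 kWh heat; / 3.31 = 6,906 kWh in → × £0.123 = £849.50; + 4 × £18.74 standing = £924.46
Difference = |£1,806.16 − £924.46| = £881.70

£881.70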